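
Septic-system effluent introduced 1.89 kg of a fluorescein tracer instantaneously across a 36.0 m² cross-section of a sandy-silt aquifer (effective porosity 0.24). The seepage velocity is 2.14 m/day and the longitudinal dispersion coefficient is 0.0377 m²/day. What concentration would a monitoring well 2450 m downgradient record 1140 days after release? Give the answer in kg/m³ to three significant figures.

For an instantaneous plane source, C(x,t) = M/(n_e·A·√(4πDt)) · exp(−(x−vt)²/(4Dt)), with n_e·A the pore (flow) area.
Plume center vt = 2.14 × 1140 = 2439.6 m, so the well at 2450 m is 10.4 m downgradient of the peak.
√(4πDt) = 23.24 m, giving peak height M/(n_e·A·√(4πDt)) = 1.89/(0.24 × 36.0 × 23.24) = 0.009413 kg/m³.
(x−vt)²/(4Dt) = (10.4)²/(4 × 0.0377 × 1140) = 0.6292; exp(−0.6292) = 0.5330.
C = 0.009413 × 0.5330 = 0.00502 kg/m³.

0.00502 kg/m³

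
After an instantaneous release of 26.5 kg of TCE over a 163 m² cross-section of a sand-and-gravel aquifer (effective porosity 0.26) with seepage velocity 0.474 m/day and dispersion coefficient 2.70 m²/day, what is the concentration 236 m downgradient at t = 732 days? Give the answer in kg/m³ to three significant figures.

0.000836 kg/m³

For an instantaneous plane source, C(x,t) = M/(n_e·A·√(4πDt)) · exp(−(x−vt)²/(4Dt)), with n_e·A the pore (flow) area.
Plume center vt = 0.474 × 732 = 346.968 m, so the well at 236 m is 110.968 m upgradient of the peak.
√(4πDt) = 157.6 m, giving peak height M/(n_e·A·√(4πDt)) = 26.5/(0.26 × 163 × 157.6) = 0.003968 kg/m³.
(x−vt)²/(4Dt) = (-110.968)²/(4 × 2.70 × 732) = 1.558; exp(−1.558) = 0.2106.
C = 0.003968 × 0.2106 = 0.000836 kg/m³.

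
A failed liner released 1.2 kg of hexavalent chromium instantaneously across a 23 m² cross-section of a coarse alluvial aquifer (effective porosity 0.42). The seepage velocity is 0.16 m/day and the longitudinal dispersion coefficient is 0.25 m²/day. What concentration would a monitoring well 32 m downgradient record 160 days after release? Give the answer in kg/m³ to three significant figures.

For an instantaneous plane source, C(x,t) = M/(n_e·A·√(4πDt)) · exp(−(x−vt)²/(4Dt)), with n_e·A the pore (flow) area.
Plume center vt = 0.16 × 160 = 25.6 m, so the well at 32 m is 6.4 m downgradient of the peak.
√(4πDt) = 22.42 m, giving peak height M/(n_e·A·√(4πDt)) = 1.2/(0.42 × 23 × 22.42) = 0.005541 kg/m³.
(x−vt)²/(4Dt) = (6.4)²/(4 × 0.25 × 160) = 0.2560; exp(−0.2560) = 0.7741.
C = 0.005541 × 0.7741 = 0.00429 kg/m³.

0.00429 kg/m³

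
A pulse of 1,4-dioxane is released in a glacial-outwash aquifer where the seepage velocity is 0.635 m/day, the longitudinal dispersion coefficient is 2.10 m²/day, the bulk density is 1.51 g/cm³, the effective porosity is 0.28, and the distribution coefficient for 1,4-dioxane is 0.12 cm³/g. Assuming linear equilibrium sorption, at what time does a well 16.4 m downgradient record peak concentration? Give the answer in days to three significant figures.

Retardation factor R = 1 + ρ_b·K_d/n = 1 + 1.51 × 0.12/0.28 = 1.647.
Sorption retards both mechanisms: v_R = v/R = 0.3855 m/day, D_R = D/R = 1.275 m²/day.
Peak time from v_R²t² + 2D_R t − x² = 0: t = (√(D_R² + v_R²x²) − D_R)/v_R².
√(D_R² + v_R²x²) = √(1.275² + 0.3855² × 16.4²) = 6.449; v_R² = 0.1486.
t = (6.449 − 1.275)/0.1486 = 34.8 days.

34.8 days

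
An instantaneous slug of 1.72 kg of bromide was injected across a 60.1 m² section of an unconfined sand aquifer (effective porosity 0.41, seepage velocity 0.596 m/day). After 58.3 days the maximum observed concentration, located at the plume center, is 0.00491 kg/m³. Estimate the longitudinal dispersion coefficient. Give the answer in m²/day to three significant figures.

0.276 m²/day

At the plume center C_max = M/(n_e·A·√(4πDt)), so D = M²/(4πt·(n_e·A·C_max)²).
n_e·A·C_max = 0.41 × 60.1 × 0.00491 = 0.1210 kg/m.
D = 1.72²/(4π × 58.3 × 0.1210²) = 0.276 m²/day.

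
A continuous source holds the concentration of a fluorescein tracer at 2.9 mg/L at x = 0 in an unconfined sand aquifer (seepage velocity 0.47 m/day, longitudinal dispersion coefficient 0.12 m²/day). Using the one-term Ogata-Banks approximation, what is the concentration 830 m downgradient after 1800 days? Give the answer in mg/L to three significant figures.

For a continuous step input, C/C₀ ≈ ½·erfc((x−vt)/(2√(Dt))).
vt = 0.47 × 1800 = 846 m and 2√(Dt) = 2√(0.12 × 1800) = 29.39 m.
Argument (x−vt)/(2√(Dt)) = (830 − 846)/29.39 = -0.5444; ½·erfc(-0.5444) = 0.7793.
C = 2.9 × 0.7793 = 2.26 mg/L.

2.26 mg/L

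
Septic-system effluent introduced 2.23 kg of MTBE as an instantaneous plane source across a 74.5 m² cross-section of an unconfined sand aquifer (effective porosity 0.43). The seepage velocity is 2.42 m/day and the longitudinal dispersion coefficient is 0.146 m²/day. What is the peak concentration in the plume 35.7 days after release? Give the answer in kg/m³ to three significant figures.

The peak of an instantaneous 1D plume sits at x = vt; there the Gaussian factor is 1 and C_max = M/(n_e·A·√(4πDt)), where n_e·A is the pore area the mass is dissolved in.
√(4πDt) = √(4π × 0.146 × 35.7) = 8.093 m, so C_max = 2.23/(0.43 × 74.5 × 8.093) = 0.00860 kg/m³.

0.00860 kg/m³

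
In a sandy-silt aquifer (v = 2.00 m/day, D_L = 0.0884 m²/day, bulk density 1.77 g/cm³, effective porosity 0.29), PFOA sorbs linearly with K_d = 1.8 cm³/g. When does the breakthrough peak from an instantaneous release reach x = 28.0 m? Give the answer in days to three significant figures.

168 days

Retardation factor R = 1 + ρ_b·K_d/n = 1 + 1.77 × 1.8/0.29 = 11.99.
Sorption retards both mechanisms: v_R = v/R = 0.1668 m/day, D_R = D/R = 0.007373 m²/day.
Peak time from v_R²t² + 2D_R t − x² = 0: t = (√(D_R² + v_R²x²) − D_R)/v_R².
√(D_R² + v_R²x²) = √(0.007373² + 0.1668² × 28.0²) = 4.670; v_R² = 0.02782.
t = (4.670 − 0.007373)/0.02782 = 168 days.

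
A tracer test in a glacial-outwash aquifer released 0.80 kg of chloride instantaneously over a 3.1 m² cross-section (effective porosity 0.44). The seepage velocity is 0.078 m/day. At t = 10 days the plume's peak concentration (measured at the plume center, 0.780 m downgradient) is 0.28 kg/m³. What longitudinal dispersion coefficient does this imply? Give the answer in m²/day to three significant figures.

At the plume center C_max = M/(n_e·A·√(4πDt)), so D = M²/(4πt·(n_e·A·C_max)²).
n_e·A·C_max = 0.44 × 3.1 × 0.28 = 0.3819 kg/m.
D = 0.80²/(4π × 10 × 0.3819²) = 0.0349 m²/day.

0.0349 m²/day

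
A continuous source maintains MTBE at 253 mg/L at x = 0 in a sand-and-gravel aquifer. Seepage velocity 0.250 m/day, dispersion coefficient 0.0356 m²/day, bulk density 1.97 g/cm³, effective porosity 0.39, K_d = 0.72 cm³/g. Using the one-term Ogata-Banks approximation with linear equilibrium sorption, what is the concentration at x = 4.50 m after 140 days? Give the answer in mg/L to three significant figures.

Retardation factor R = 1 + ρ_b·K_d/n = 1 + 1.97 × 0.72/0.39 = 4.637.
Sorption retards both mechanisms: v_R = v/R = 0.05391 m/day, D_R = D/R = 0.007677 m²/day.
v_R·t = 0.05391 × 140 = 7.5474 m; 2√(D_R t) = 2.073 m; argument = (4.50 − 7.5474)/2.073 = -1.470.
C = C₀ × ½·erfc(-1.470) = 253 × 0.9812 = 248 mg/L.

248 mg/L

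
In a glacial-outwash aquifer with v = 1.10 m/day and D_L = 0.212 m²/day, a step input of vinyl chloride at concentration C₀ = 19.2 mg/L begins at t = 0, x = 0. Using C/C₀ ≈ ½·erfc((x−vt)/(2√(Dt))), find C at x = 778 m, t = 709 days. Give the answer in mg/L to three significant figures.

10.4 mg/L

For a continuous step input, C/C₀ ≈ ½·erfc((x−vt)/(2√(Dt))).
vt = 1.10 × 709 = 779.9 m and 2√(Dt) = 2√(0.212 × 709) = 24.52 m.
Argument (x−vt)/(2√(Dt)) = (778 − 779.9)/24.52 = -0.07749; ½·erfc(-0.07749) = 0.5436.
C = 19.2 × 0.5436 = 10.4 mg/L.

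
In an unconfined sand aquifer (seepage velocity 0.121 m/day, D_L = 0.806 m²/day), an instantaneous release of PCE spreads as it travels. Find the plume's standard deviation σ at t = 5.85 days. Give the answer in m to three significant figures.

Dispersive spreading gives a Gaussian with σ² = 2Dt; advection only shifts the center.
σ = √(2 × 0.806 × 5.85) = 3.07 m.

3.07 m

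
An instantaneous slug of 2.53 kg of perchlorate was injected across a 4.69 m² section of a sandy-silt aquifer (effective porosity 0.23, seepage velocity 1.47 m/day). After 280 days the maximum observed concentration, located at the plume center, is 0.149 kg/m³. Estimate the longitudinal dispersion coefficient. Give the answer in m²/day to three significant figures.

At the plume center C_max = M/(n_e·A·√(4πDt)), so D = M²/(4πt·(n_e·A·C_max)²).
n_e·A·C_max = 0.23 × 4.69 × 0.149 = 0.1607 kg/m.
D = 2.53²/(4π × 280 × 0.1607²) = 0.0704 m²/day.

0.0704 m²/day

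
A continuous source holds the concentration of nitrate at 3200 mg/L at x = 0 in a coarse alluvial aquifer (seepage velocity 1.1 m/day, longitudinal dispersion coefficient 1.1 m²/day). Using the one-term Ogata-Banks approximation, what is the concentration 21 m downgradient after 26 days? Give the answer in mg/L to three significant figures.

For a continuous step input, C/C₀ ≈ ½·erfc((x−vt)/(2√(Dt))).
vt = 1.1 × 26 = 28.6 m and 2√(Dt) = 2√(1.1 × 26) = 10.70 m.
Argument (x−vt)/(2√(Dt)) = (21 − 28.6)/10.70 = -0.7103; ½·erfc(-0.7103) = 0.8424.
C = 3200 × 0.8424 = 2700 mg/L.

2700 mg/L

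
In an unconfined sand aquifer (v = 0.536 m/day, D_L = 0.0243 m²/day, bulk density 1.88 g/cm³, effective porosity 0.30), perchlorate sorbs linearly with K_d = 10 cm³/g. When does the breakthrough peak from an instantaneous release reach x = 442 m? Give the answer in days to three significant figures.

52500 days

Retardation factor R = 1 + ρ_b·K_d/n = 1 + 1.88 × 10/0.30 = 63.67.
Sorption retards both mechanisms: v_R = v/R = 0.008418 m/day, D_R = D/R = 0.0003817 m²/day.
Peak time from v_R²t² + 2D_R t − x² = 0: t = (√(D_R² + v_R²x²) − D_R)/v_R².
√(D_R² + v_R²x²) = √(0.0003817² + 0.008418² × 442²) = 3.721; v_R² = 7.086e-05.
t = (3.721 − 0.0003817)/7.086e-05 = 52500 days.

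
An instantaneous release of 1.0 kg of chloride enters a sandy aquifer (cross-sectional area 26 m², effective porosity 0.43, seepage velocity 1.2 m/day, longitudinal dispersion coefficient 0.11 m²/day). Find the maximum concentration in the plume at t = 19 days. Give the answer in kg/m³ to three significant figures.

0.0175 kg/m³

The peak of an instantaneous 1D plume sits at x = vt; there the Gaussian factor is 1 and C_max = M/(n_e·A·√(4πDt)), where n_e·A is the pore area the mass is dissolved in.
√(4πDt) = √(4π × 0.11 × 19) = 5.125 m, so C_max = 1.0/(0.43 × 26 × 5.125) = 0.0175 kg/m³.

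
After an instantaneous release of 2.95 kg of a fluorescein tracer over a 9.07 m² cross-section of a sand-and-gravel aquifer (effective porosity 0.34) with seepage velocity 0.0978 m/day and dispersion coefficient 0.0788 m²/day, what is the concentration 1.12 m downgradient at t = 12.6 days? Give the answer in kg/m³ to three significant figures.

For an instantaneous plane source, C(x,t) = M/(n_e·A·√(4πDt)) · exp(−(x−vt)²/(4Dt)), with n_e·A the pore (flow) area.
Plume center vt = 0.0978 × 12.6 = 1.23228 m, so the well at 1.12 m is 0.11228 m upgradient of the peak.
√(4πDt) = 3.532 m, giving peak height M/(n_e·A·√(4πDt)) = 2.95/(0.34 × 9.07 × 3.532) = 0.2708 kg/m³.
(x−vt)²/(4Dt) = (-0.11228)²/(4 × 0.0788 × 12.6) = 0.003174; exp(−0.003174) = 0.9968.
C = 0.2708 × 0.9968 = 0.270 kg/m³.

0.270 kg/m³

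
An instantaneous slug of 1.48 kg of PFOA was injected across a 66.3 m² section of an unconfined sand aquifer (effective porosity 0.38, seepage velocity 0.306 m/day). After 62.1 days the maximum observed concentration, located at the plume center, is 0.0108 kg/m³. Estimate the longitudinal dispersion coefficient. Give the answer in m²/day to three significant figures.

At the plume center C_max = M/(n_e·A·√(4πDt)), so D = M²/(4πt·(n_e·A·C_max)²).
n_e·A·C_max = 0.38 × 66.3 × 0.0108 = 0.2721 kg/m.
D = 1.48²/(4π × 62.1 × 0.2721²) = 0.0379 m²/day.

0.0379 m²/day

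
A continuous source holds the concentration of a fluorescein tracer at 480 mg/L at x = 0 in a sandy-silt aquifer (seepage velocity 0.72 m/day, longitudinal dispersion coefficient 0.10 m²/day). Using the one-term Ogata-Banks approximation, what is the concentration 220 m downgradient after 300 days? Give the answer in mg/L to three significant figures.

145 mg/L

For a continuous step input, C/C₀ ≈ ½·erfc((x−vt)/(2√(Dt))).
vt = 0.72 × 300 = 216 m and 2√(Dt) = 2√(0.10 × 300) = 10.95 m.
Argument (x−vt)/(2√(Dt)) = (220 − 216)/10.95 = 0.3653; ½·erfc(0.3653) = 0.3027.
C = 480 × 0.3027 = 145 mg/L.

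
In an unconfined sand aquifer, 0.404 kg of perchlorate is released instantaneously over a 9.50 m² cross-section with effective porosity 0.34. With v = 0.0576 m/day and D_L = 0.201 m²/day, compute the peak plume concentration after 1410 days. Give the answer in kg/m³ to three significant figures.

The peak of an instantaneous 1D plume sits at x = vt; there the Gaussian factor is 1 and C_max = M/(n_e·A·√(4πDt)), where n_e·A is the pore area the mass is dissolved in.
√(4πDt) = √(4π × 0.201 × 1410) = 59.68 m, so C_max = 0.404/(0.34 × 9.50 × 59.68) = 0.00210 kg/m³.

0.00210 kg/m³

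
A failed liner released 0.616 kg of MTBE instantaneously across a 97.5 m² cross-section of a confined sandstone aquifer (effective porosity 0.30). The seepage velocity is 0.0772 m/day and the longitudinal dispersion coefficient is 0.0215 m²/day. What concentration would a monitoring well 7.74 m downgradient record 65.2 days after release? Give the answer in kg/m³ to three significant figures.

For an instantaneous plane source, C(x,t) = M/(n_e·A·√(4πDt)) · exp(−(x−vt)²/(4Dt)), with n_e·A the pore (flow) area.
Plume center vt = 0.0772 × 65.2 = 5.03344 m, so the well at 7.74 m is 2.70656 m downgradient of the peak.
√(4πDt) = 4.197 m, giving peak height M/(n_e·A·√(4πDt)) = 0.616/(0.30 × 97.5 × 4.197) = 0.005018 kg/m³.
(x−vt)²/(4Dt) = (2.70656)²/(4 × 0.0215 × 65.2) = 1.306; exp(−1.306) = 0.2709.
C = 0.005018 × 0.2709 = 0.00136 kg/m³.

0.00136 kg/m³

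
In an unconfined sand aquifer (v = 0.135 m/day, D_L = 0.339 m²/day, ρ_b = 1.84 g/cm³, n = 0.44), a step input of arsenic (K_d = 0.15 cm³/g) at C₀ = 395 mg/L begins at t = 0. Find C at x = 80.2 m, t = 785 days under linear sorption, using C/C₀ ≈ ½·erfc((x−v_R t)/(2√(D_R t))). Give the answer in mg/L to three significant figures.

79.9 mg/L

Retardation factor R = 1 + ρ_b·K_d/n = 1 + 1.84 × 0.15/0.44 = 1.627.
Sorption retards both mechanisms: v_R = v/R = 0.08297 m/day, D_R = D/R = 0.2084 m²/day.
v_R·t = 0.08297 × 785 = 65.13145 m; 2√(D_R t) = 25.58 m; argument = (80.2 − 65.13145)/25.58 = 0.5891.
C = C₀ × ½·erfc(0.5891) = 395 × 0.2024 = 79.9 mg/L.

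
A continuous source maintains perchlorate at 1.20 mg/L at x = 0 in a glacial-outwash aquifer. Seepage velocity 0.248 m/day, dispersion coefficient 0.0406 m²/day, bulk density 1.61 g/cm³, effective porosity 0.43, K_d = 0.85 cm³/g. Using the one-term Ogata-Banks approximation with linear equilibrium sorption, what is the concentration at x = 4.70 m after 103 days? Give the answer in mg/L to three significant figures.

Retardation factor R = 1 + ρ_b·K_d/n = 1 + 1.61 × 0.85/0.43 = 4.183.
Sorption retards both mechanisms: v_R = v/R = 0.05929 m/day, D_R = D/R = 0.009706 m²/day.
v_R·t = 0.05929 × 103 = 6.10687 m; 2√(D_R t) = 2.000 m; argument = (4.70 − 6.10687)/2.000 = -0.7034.
C = C₀ × ½·erfc(-0.7034) = 1.20 × 0.8401 = 1.01 mg/L.

1.01 mg/L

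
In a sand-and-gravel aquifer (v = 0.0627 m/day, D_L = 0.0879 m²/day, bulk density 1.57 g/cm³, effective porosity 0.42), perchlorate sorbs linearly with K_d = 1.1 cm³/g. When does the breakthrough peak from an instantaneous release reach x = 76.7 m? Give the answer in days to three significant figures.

6140 days

Retardation factor R = 1 + ρ_b·K_d/n = 1 + 1.57 × 1.1/0.42 = 5.112.
Sorption retards both mechanisms: v_R = v/R = 0.01227 m/day, D_R = D/R = 0.01719 m²/day.
Peak time from v_R²t² + 2D_R t − x² = 0: t = (√(D_R² + v_R²x²) − D_R)/v_R².
√(D_R² + v_R²x²) = √(0.01719² + 0.01227² × 76.7²) = 0.9413; v_R² = 0.0001506.
t = (0.9413 − 0.01719)/0.0001506 = 6140 days.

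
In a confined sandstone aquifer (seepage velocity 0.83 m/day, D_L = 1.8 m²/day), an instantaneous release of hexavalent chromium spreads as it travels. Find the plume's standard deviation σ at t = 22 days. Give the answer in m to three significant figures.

Dispersive spreading gives a Gaussian with σ² = 2Dt; advection only shifts the center.
σ = √(2 × 1.8 × 22) = 8.90 m.

8.90 m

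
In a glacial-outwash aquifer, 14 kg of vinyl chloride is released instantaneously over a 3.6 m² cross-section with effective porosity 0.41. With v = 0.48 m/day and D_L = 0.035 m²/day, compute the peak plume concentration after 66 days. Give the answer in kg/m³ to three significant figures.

The peak of an instantaneous 1D plume sits at x = vt; there the Gaussian factor is 1 and C_max = M/(n_e·A·√(4πDt)), where n_e·A is the pore area the mass is dissolved in.
√(4πDt) = √(4π × 0.035 × 66) = 5.388 m, so C_max = 14/(0.41 × 3.6 × 5.388) = 1.76 kg/m³.

1.76 kg/m³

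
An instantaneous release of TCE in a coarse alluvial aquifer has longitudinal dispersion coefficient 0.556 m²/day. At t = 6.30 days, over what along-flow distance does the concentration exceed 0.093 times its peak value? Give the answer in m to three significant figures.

The plume is Gaussian with σ = √(2Dt) = √(2 × 0.556 × 6.30) = 2.647 m.
C/C_peak = exp(−Δx²/(2σ²)) = 0.093 ⇒ Δx = σ·√(−2 ln 0.093) = 2.647 × 2.180 = 5.770 m.
Width = 2Δx = 11.5 m.

11.5 m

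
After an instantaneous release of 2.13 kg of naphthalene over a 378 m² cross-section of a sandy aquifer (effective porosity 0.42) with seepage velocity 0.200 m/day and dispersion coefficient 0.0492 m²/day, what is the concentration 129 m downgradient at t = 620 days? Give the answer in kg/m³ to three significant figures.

0.000558 kg/m³

For an instantaneous plane source, C(x,t) = M/(n_e·A·√(4πDt)) · exp(−(x−vt)²/(4Dt)), with n_e·A the pore (flow) area.
Plume center vt = 0.200 × 620 = 124 m, so the well at 129 m is 5 m downgradient of the peak.
√(4πDt) = 19.58 m, giving peak height M/(n_e·A·√(4πDt)) = 2.13/(0.42 × 378 × 19.58) = 0.0006852 kg/m³.
(x−vt)²/(4Dt) = (5)²/(4 × 0.0492 × 620) = 0.2049; exp(−0.2049) = 0.8147.
C = 0.0006852 × 0.8147 = 0.000558 kg/m³.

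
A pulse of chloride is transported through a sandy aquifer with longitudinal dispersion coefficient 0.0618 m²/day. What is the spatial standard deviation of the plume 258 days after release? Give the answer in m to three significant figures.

Dispersive spreading gives a Gaussian with σ² = 2Dt; advection only shifts the center.
σ = √(2 × 0.0618 × 258) = 5.65 m.

5.65 m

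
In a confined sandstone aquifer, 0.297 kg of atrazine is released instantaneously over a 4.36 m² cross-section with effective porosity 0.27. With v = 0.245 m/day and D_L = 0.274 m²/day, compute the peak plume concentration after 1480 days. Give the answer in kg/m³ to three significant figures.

The peak of an instantaneous 1D plume sits at x = vt; there the Gaussian factor is 1 and C_max = M/(n_e·A·√(4πDt)), where n_e·A is the pore area the mass is dissolved in.
√(4πDt) = √(4π × 0.274 × 1480) = 71.39 m, so C_max = 0.297/(0.27 × 4.36 × 71.39) = 0.00353 kg/m³.

0.00353 kg/m³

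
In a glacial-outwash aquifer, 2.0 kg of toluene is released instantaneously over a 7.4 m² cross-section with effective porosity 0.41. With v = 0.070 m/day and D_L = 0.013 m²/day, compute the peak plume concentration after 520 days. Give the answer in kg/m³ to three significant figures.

The peak of an instantaneous 1D plume sits at x = vt; there the Gaussian factor is 1 and C_max = M/(n_e·A·√(4πDt)), where n_e·A is the pore area the mass is dissolved in.
√(4πDt) = √(4π × 0.013 × 520) = 9.217 m, so C_max = 2.0/(0.41 × 7.4 × 9.217) = 0.0715 kg/m³.

0.0715 kg/m³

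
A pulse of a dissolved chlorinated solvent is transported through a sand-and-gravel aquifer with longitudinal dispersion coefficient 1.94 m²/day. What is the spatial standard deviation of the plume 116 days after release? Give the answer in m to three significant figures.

Dispersive spreading gives a Gaussian with σ² = 2Dt; advection only shifts the center.
σ = √(2 × 1.94 × 116) = 21.2 m.

21.2 m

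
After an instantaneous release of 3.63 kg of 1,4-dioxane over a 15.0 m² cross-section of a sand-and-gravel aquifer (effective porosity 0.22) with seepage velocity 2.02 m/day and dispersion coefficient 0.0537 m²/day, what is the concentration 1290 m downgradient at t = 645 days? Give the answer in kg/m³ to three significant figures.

0.0159 kg/m³

For an instantaneous plane source, C(x,t) = M/(n_e·A·√(4πDt)) · exp(−(x−vt)²/(4Dt)), with n_e·A the pore (flow) area.
Plume center vt = 2.02 × 645 = 1302.9 m, so the well at 1290 m is 12.9 m upgradient of the peak.
√(4πDt) = 20.86 m, giving peak height M/(n_e·A·√(4πDt)) = 3.63/(0.22 × 15.0 × 20.86) = 0.05273 kg/m³.
(x−vt)²/(4Dt) = (-12.9)²/(4 × 0.0537 × 645) = 1.201; exp(−1.201) = 0.3009.
C = 0.05273 × 0.3009 = 0.0159 kg/m³.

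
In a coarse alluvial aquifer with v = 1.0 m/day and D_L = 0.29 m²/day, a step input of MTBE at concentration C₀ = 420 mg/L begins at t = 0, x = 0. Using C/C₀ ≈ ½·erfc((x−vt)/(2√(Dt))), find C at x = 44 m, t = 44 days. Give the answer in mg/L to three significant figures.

210 mg/L

For a continuous step input, C/C₀ ≈ ½·erfc((x−vt)/(2√(Dt))).
vt = 1.0 × 44 = 44 m and 2√(Dt) = 2√(0.29 × 44) = 7.144 m.
Argument (x−vt)/(2√(Dt)) = (44 − 44)/7.144 = 0; ½·erfc(0) = 0.5000.
C = 420 × 0.5000 = 210 mg/L.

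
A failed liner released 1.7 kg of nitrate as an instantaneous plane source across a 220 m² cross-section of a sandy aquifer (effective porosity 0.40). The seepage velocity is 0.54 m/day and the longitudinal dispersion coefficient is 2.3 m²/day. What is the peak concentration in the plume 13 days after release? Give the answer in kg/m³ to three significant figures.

0.000997 kg/m³

The peak of an instantaneous 1D plume sits at x = vt; there the Gaussian factor is 1 and C_max = M/(n_e·A·√(4πDt)), where n_e·A is the pore area the mass is dissolved in.
√(4πDt) = √(4π × 2.3 × 13) = 19.38 m, so C_max = 1.7/(0.40 × 220 × 19.38) = 0.000997 kg/m³.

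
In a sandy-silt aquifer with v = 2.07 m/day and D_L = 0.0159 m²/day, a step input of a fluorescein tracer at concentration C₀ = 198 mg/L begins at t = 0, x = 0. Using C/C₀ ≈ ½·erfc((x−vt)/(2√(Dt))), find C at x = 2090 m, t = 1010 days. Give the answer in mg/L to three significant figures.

For a continuous step input, C/C₀ ≈ ½·erfc((x−vt)/(2√(Dt))).
vt = 2.07 × 1010 = 2090.7 m and 2√(Dt) = 2√(0.0159 × 1010) = 8.015 m.
Argument (x−vt)/(2√(Dt)) = (2090 − 2090.7)/8.015 = -0.08734; ½·erfc(-0.08734) = 0.5492.
C = 198 × 0.5492 = 109 mg/L.

109 mg/L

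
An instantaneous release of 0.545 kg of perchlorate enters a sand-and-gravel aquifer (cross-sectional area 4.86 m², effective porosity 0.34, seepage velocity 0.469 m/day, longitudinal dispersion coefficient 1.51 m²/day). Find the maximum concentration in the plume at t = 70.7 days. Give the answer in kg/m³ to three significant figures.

0.00900 kg/m³

The peak of an instantaneous 1D plume sits at x = vt; there the Gaussian factor is 1 and C_max = M/(n_e·A·√(4πDt)), where n_e·A is the pore area the mass is dissolved in.
√(4πDt) = √(4π × 1.51 × 70.7) = 36.63 m, so C_max = 0.545/(0.34 × 4.86 × 36.63) = 0.00900 kg/m³.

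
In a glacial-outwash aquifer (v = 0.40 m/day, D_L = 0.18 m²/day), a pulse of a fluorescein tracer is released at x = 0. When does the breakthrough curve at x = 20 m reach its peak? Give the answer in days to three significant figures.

For the 1D instantaneous-source solution, setting ∂C/∂t = 0 at fixed x gives v²t² + 2Dt − x² = 0, so t = (√(D² + v²x²) − D)/v².
√(D² + v²x²) = √(0.18² + 0.40² × 20²) = 8.002; v² = 0.16.
t = (8.002 − 0.18)/0.16 = 48.9 days (vs. the pure-advection estimate x/v = 50.0 d).

48.9 days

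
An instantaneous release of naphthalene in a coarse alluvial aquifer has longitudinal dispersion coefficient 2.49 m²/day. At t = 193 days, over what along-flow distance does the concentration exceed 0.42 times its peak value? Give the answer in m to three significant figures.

The plume is Gaussian with σ = √(2Dt) = √(2 × 2.49 × 193) = 31.00 m.
C/C_peak = exp(−Δx²/(2σ²)) = 0.42 ⇒ Δx = σ·√(−2 ln 0.42) = 31.00 × 1.317 = 40.83 m.
Width = 2Δx = 81.7 m.

81.7 m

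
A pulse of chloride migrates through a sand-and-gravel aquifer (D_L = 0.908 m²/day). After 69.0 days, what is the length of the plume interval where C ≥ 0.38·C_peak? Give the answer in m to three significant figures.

31.1 m

The plume is Gaussian with σ = √(2Dt) = √(2 × 0.908 × 69.0) = 11.19 m.
C/C_peak = exp(−Δx²/(2σ²)) = 0.38 ⇒ Δx = σ·√(−2 ln 0.38) = 11.19 × 1.391 = 15.57 m.
Width = 2Δx = 31.1 m.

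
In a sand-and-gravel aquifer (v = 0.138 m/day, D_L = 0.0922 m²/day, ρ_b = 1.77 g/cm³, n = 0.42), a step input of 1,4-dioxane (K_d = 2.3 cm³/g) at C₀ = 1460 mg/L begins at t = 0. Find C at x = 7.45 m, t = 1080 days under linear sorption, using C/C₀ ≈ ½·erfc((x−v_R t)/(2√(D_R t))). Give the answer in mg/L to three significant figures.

1360 mg/L

Retardation factor R = 1 + ρ_b·K_d/n = 1 + 1.77 × 2.3/0.42 = 10.69.
Sorption retards both mechanisms: v_R = v/R = 0.01291 m/day, D_R = D/R = 0.008625 m²/day.
v_R·t = 0.01291 × 1080 = 13.9428 m; 2√(D_R t) = 6.104 m; argument = (7.45 − 13.9428)/6.104 = -1.064.
C = C₀ × ½·erfc(-1.064) = 1460 × 0.9338 = 1360 mg/L.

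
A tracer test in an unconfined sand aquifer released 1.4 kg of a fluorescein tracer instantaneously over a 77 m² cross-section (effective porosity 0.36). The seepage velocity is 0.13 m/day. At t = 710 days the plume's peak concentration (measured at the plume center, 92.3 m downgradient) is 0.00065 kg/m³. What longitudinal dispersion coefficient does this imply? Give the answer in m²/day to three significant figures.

0.677 m²/day

At the plume center C_max = M/(n_e·A·√(4πDt)), so D = M²/(4πt·(n_e·A·C_max)²).
n_e·A·C_max = 0.36 × 77 × 0.00065 = 0.01802 kg/m.
D = 1.4²/(4π × 710 × 0.01802²) = 0.677 m²/day.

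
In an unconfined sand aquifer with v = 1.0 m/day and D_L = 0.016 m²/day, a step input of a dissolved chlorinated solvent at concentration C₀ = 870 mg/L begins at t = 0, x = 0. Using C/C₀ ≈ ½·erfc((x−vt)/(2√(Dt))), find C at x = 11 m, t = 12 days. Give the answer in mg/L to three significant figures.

824 mg/L

For a continuous step input, C/C₀ ≈ ½·erfc((x−vt)/(2√(Dt))).
vt = 1.0 × 12 = 12 m and 2√(Dt) = 2√(0.016 × 12) = 0.8764 m.
Argument (x−vt)/(2√(Dt)) = (11 − 12)/0.8764 = -1.141; ½·erfc(-1.141) = 0.9467.
C = 870 × 0.9467 = 824 mg/L.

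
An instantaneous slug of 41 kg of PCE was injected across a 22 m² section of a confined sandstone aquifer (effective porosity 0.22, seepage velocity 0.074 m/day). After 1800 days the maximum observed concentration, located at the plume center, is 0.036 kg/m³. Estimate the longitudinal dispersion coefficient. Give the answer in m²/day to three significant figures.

At the plume center C_max = M/(n_e·A·√(4πDt)), so D = M²/(4πt·(n_e·A·C_max)²).
n_e·A·C_max = 0.22 × 22 × 0.036 = 0.1742 kg/m.
D = 41²/(4π × 1800 × 0.1742²) = 2.45 m²/day.

2.45 m²/day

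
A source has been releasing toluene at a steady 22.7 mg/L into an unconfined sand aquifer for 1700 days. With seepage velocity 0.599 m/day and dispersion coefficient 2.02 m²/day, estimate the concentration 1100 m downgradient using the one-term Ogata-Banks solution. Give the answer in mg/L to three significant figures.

For a continuous step input, C/C₀ ≈ ½·erfc((x−vt)/(2√(Dt))).
vt = 0.599 × 1700 = 1018.3 m and 2√(Dt) = 2√(2.02 × 1700) = 117.2 m.
Argument (x−vt)/(2√(Dt)) = (1100 − 1018.3)/117.2 = 0.6971; ½·erfc(0.6971) = 0.1621.
C = 22.7 × 0.1621 = 3.68 mg/L.

3.68 mg/L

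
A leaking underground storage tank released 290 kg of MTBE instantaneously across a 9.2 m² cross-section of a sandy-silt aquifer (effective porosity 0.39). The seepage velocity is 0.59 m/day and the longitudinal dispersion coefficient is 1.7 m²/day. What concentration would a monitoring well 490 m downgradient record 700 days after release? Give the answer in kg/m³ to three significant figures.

0.190 kg/m³

For an instantaneous plane source, C(x,t) = M/(n_e·A·√(4πDt)) · exp(−(x−vt)²/(4Dt)), with n_e·A the pore (flow) area.
Plume center vt = 0.59 × 700 = 413 m, so the well at 490 m is 77 m downgradient of the peak.
√(4πDt) = 122.3 m, giving peak height M/(n_e·A·√(4πDt)) = 290/(0.39 × 9.2 × 122.3) = 0.6609 kg/m³.
(x−vt)²/(4Dt) = (77)²/(4 × 1.7 × 700) = 1.246; exp(−1.246) = 0.2877.
C = 0.6609 × 0.2877 = 0.190 kg/m³.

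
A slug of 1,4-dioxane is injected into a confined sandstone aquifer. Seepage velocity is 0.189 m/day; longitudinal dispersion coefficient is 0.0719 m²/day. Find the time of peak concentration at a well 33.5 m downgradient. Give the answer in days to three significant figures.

For the 1D instantaneous-source solution, setting ∂C/∂t = 0 at fixed x gives v²t² + 2Dt − x² = 0, so t = (√(D² + v²x²) − D)/v².
√(D² + v²x²) = √(0.0719² + 0.189² × 33.5²) = 6.332; v² = 0.035721.
t = (6.332 − 0.0719)/0.035721 = 175 days (vs. the pure-advection estimate x/v = 177 d).

175 days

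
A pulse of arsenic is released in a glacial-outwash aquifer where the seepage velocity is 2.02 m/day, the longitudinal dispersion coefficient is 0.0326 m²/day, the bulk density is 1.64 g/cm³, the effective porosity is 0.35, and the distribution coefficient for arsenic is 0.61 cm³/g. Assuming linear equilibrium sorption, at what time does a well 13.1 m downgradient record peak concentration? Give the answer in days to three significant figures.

25.0 days

Retardation factor R = 1 + ρ_b·K_d/n = 1 + 1.64 × 0.61/0.35 = 3.858.
Sorption retards both mechanisms: v_R = v/R = 0.5236 m/day, D_R = D/R = 0.008450 m²/day.
Peak time from v_R²t² + 2D_R t − x² = 0: t = (√(D_R² + v_R²x²) − D_R)/v_R².
√(D_R² + v_R²x²) = √(0.008450² + 0.5236² × 13.1²) = 6.859; v_R² = 0.2742.
t = (6.859 − 0.008450)/0.2742 = 25.0 days.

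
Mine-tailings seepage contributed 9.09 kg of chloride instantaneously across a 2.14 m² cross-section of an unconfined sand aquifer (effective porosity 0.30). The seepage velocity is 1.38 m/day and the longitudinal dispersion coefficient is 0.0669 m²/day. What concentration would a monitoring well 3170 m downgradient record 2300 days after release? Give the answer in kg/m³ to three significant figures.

For an instantaneous plane source, C(x,t) = M/(n_e·A·√(4πDt)) · exp(−(x−vt)²/(4Dt)), with n_e·A the pore (flow) area.
Plume center vt = 1.38 × 2300 = 3174 m, so the well at 3170 m is 4 m upgradient of the peak.
√(4πDt) = 43.97 m, giving peak height M/(n_e·A·√(4πDt)) = 9.09/(0.30 × 2.14 × 43.97) = 0.3220 kg/m³.
(x−vt)²/(4Dt) = (-4)²/(4 × 0.0669 × 2300) = 0.02600; exp(−0.02600) = 0.9743.
C = 0.3220 × 0.9743 = 0.314 kg/m³.

0.314 kg/m³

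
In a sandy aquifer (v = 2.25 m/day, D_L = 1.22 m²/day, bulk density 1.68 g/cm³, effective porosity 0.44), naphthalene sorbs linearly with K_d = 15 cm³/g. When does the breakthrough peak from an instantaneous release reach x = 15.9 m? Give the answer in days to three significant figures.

Retardation factor R = 1 + ρ_b·K_d/n = 1 + 1.68 × 15/0.44 = 58.27.
Sorption retards both mechanisms: v_R = v/R = 0.03861 m/day, D_R = D/R = 0.02094 m²/day.
Peak time from v_R²t² + 2D_R t − x² = 0: t = (√(D_R² + v_R²x²) − D_R)/v_R².
√(D_R² + v_R²x²) = √(0.02094² + 0.03861² × 15.9²) = 0.6143; v_R² = 0.001491.
t = (0.6143 − 0.02094)/0.001491 = 398 days.

398 days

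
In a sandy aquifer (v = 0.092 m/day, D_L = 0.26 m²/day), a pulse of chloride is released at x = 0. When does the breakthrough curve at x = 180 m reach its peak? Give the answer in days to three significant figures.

1930 days

For the 1D instantaneous-source solution, setting ∂C/∂t = 0 at fixed x gives v²t² + 2Dt − x² = 0, so t = (√(D² + v²x²) − D)/v².
√(D² + v²x²) = √(0.26² + 0.092² × 180²) = 16.56; v² = 0.008464.
t = (16.56 − 0.26)/0.008464 = 1930 days (vs. the pure-advection estimate x/v = 1960 d).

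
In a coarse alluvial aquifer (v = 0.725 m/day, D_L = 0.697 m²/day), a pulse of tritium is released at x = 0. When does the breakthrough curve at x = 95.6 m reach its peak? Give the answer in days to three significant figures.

For the 1D instantaneous-source solution, setting ∂C/∂t = 0 at fixed x gives v²t² + 2Dt − x² = 0, so t = (√(D² + v²x²) − D)/v².
√(D² + v²x²) = √(0.697² + 0.725² × 95.6²) = 69.31; v² = 0.525625.
t = (69.31 − 0.697)/0.525625 = 131 days (vs. the pure-advection estimate x/v = 132 d).

131 days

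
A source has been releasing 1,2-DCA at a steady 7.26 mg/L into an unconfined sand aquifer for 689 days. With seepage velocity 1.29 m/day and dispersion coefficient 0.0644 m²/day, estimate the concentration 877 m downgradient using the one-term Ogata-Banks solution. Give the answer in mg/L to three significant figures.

For a continuous step input, C/C₀ ≈ ½·erfc((x−vt)/(2√(Dt))).
vt = 1.29 × 689 = 888.81 m and 2√(Dt) = 2√(0.0644 × 689) = 13.32 m.
Argument (x−vt)/(2√(Dt)) = (877 − 888.81)/13.32 = -0.8866; ½·erfc(-0.8866) = 0.8951.
C = 7.26 × 0.8951 = 6.50 mg/L.

6.50 mg/L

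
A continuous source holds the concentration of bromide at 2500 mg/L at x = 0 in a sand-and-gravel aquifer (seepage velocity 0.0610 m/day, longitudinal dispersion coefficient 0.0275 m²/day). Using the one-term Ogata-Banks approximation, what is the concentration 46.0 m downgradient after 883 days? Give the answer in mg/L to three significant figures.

For a continuous step input, C/C₀ ≈ ½·erfc((x−vt)/(2√(Dt))).
vt = 0.0610 × 883 = 53.863 m and 2√(Dt) = 2√(0.0275 × 883) = 9.855 m.
Argument (x−vt)/(2√(Dt)) = (46.0 − 53.863)/9.855 = -0.7979; ½·erfc(-0.7979) = 0.8704.
C = 2500 × 0.8704 = 2180 mg/L.

2180 mg/L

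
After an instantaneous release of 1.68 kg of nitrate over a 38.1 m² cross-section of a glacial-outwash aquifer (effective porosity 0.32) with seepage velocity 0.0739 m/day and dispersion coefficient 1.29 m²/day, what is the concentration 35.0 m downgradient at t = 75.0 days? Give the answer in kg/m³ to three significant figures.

For an instantaneous plane source, C(x,t) = M/(n_e·A·√(4πDt)) · exp(−(x−vt)²/(4Dt)), with n_e·A the pore (flow) area.
Plume center vt = 0.0739 × 75.0 = 5.5425 m, so the well at 35.0 m is 29.4575 m downgradient of the peak.
√(4πDt) = 34.87 m, giving peak height M/(n_e·A·√(4πDt)) = 1.68/(0.32 × 38.1 × 34.87) = 0.003952 kg/m³.
(x−vt)²/(4Dt) = (29.4575)²/(4 × 1.29 × 75.0) = 2.242; exp(−2.242) = 0.1062.
C = 0.003952 × 0.1062 = 0.000420 kg/m³.

0.000420 kg/m³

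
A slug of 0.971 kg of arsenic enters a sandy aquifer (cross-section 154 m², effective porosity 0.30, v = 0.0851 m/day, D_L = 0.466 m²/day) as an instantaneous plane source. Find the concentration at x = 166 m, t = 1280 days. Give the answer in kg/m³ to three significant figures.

For an instantaneous plane source, C(x,t) = M/(n_e·A·√(4πDt)) · exp(−(x−vt)²/(4Dt)), with n_e·A the pore (flow) area.
Plume center vt = 0.0851 × 1280 = 108.928 m, so the well at 166 m is 57.072 m downgradient of the peak.
√(4πDt) = 86.58 m, giving peak height M/(n_e·A·√(4πDt)) = 0.971/(0.30 × 154 × 86.58) = 0.0002428 kg/m³.
(x−vt)²/(4Dt) = (57.072)²/(4 × 0.466 × 1280) = 1.365; exp(−1.365) = 0.2554.
C = 0.0002428 × 0.2554 = 6.20e-05 kg/m³.

6.20e-05 kg/m³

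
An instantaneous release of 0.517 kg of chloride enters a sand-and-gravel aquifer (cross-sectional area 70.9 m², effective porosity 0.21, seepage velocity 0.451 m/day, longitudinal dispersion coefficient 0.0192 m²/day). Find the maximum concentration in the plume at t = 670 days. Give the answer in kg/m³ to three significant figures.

The peak of an instantaneous 1D plume sits at x = vt; there the Gaussian factor is 1 and C_max = M/(n_e·A·√(4πDt)), where n_e·A is the pore area the mass is dissolved in.
√(4πDt) = √(4π × 0.0192 × 670) = 12.71 m, so C_max = 0.517/(0.21 × 70.9 × 12.71) = 0.00273 kg/m³.

0.00273 kg/m³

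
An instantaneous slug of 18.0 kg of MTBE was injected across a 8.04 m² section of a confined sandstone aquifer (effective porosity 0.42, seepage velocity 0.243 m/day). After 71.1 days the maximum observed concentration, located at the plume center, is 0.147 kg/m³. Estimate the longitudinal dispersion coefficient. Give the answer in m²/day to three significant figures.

At the plume center C_max = M/(n_e·A·√(4πDt)), so D = M²/(4πt·(n_e·A·C_max)²).
n_e·A·C_max = 0.42 × 8.04 × 0.147 = 0.4964 kg/m.
D = 18.0²/(4π × 71.1 × 0.4964²) = 1.47 m²/day.

1.47 m²/day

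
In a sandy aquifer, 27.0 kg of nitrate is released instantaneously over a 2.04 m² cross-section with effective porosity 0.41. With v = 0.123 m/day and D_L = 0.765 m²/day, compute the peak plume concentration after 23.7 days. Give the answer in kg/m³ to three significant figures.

The peak of an instantaneous 1D plume sits at x = vt; there the Gaussian factor is 1 and C_max = M/(n_e·A·√(4πDt)), where n_e·A is the pore area the mass is dissolved in.
√(4πDt) = √(4π × 0.765 × 23.7) = 15.09 m, so C_max = 27.0/(0.41 × 2.04 × 15.09) = 2.14 kg/m³.

2.14 kg/m³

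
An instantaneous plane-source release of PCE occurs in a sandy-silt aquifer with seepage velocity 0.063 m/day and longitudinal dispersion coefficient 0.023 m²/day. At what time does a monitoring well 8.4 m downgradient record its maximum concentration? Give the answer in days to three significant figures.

For the 1D instantaneous-source solution, setting ∂C/∂t = 0 at fixed x gives v²t² + 2Dt − x² = 0, so t = (√(D² + v²x²) − D)/v².
√(D² + v²x²) = √(0.023² + 0.063² × 8.4²) = 0.5297; v² = 0.003969.
t = (0.5297 − 0.023)/0.003969 = 128 days (vs. the pure-advection estimate x/v = 133 d).

128 days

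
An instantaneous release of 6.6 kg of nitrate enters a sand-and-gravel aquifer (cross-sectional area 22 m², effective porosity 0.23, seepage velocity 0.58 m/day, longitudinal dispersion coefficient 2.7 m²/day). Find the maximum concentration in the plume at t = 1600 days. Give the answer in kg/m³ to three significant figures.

0.00560 kg/m³

The peak of an instantaneous 1D plume sits at x = vt; there the Gaussian factor is 1 and C_max = M/(n_e·A·√(4πDt)), where n_e·A is the pore area the mass is dissolved in.
√(4πDt) = √(4π × 2.7 × 1600) = 233.0 m, so C_max = 6.6/(0.23 × 22 × 233.0) = 0.00560 kg/m³.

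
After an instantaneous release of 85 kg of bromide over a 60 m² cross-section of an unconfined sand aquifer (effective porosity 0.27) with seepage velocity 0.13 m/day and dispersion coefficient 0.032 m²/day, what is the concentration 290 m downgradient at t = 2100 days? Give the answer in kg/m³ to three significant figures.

0.0616 kg/m³

For an instantaneous plane source, C(x,t) = M/(n_e·A·√(4πDt)) · exp(−(x−vt)²/(4Dt)), with n_e·A the pore (flow) area.
Plume center vt = 0.13 × 2100 = 273 m, so the well at 290 m is 17 m downgradient of the peak.
√(4πDt) = 29.06 m, giving peak height M/(n_e·A·√(4πDt)) = 85/(0.27 × 60 × 29.06) = 0.1806 kg/m³.
(x−vt)²/(4Dt) = (17)²/(4 × 0.032 × 2100) = 1.075; exp(−1.075) = 0.3413.
C = 0.1806 × 0.3413 = 0.0616 kg/m³.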